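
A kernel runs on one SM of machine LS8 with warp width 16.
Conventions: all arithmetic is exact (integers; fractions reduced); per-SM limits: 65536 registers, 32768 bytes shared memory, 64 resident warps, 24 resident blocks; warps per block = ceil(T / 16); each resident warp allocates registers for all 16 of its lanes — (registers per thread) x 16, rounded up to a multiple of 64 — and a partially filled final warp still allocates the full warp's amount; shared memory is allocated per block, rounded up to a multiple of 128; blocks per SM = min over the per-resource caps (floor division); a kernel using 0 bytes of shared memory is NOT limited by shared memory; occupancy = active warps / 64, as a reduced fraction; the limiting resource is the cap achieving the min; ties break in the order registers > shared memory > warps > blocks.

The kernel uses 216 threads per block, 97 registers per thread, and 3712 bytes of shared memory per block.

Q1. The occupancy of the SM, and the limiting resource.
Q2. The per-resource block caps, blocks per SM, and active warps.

Answer: occupancy 7/16, limited by registers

registers: 2 blocks
shared memory: 8 blocks
warps: 4 blocks
blocks: 24 blocks

Answer: 2 blocks, 28 active warps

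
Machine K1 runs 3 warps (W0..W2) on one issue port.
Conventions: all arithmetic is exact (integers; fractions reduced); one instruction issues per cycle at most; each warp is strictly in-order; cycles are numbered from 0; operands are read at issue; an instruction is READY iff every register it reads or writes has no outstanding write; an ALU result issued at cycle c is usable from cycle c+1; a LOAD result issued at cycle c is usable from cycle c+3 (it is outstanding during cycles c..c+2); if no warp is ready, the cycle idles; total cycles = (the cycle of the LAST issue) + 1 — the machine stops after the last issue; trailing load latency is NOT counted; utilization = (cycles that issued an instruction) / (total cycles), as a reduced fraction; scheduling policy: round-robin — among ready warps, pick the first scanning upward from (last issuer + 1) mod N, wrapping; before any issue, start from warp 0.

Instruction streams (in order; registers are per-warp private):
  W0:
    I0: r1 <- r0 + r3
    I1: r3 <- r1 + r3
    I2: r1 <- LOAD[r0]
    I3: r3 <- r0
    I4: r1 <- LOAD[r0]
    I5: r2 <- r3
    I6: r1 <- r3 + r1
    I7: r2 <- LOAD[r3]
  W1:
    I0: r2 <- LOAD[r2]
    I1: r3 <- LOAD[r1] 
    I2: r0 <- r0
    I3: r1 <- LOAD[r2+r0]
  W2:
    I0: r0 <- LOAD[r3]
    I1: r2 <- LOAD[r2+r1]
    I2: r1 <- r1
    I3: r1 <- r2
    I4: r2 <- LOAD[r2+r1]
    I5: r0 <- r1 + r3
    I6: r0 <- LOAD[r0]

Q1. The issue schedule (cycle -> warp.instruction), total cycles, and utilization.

cycle 0: W0.I0
cycle 1: W1.I0
cycle 2: W2.I0
cycle 3: W0.I1
cycle 4: W1.I1
cycle 5: W2.I1
cycle 6: W0.I2
cycle 7: W1.I2
cycle 8: W2.I2
cycle 9: W0.I3
cycle 10: W1.I3
cycle 11: W2.I3
cycle 12: W0.I4
cycle 13: W2.I4
cycle 14: W0.I5
cycle 15: W2.I5
cycle 16: W0.I6
cycle 17: W2.I6
cycle 18: W0.I7

Answer: 19 cycles, utilization 1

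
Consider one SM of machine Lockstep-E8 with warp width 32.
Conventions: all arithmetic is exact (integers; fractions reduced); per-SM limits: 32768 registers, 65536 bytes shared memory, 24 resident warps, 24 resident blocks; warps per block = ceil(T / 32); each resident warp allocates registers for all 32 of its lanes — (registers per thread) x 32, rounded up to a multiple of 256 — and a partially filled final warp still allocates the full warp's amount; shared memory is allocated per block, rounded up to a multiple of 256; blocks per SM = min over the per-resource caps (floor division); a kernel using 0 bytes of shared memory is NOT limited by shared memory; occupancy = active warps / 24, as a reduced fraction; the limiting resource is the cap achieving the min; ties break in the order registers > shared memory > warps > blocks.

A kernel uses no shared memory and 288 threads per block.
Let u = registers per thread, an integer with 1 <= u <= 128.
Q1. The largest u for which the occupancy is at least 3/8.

Answer: u = 112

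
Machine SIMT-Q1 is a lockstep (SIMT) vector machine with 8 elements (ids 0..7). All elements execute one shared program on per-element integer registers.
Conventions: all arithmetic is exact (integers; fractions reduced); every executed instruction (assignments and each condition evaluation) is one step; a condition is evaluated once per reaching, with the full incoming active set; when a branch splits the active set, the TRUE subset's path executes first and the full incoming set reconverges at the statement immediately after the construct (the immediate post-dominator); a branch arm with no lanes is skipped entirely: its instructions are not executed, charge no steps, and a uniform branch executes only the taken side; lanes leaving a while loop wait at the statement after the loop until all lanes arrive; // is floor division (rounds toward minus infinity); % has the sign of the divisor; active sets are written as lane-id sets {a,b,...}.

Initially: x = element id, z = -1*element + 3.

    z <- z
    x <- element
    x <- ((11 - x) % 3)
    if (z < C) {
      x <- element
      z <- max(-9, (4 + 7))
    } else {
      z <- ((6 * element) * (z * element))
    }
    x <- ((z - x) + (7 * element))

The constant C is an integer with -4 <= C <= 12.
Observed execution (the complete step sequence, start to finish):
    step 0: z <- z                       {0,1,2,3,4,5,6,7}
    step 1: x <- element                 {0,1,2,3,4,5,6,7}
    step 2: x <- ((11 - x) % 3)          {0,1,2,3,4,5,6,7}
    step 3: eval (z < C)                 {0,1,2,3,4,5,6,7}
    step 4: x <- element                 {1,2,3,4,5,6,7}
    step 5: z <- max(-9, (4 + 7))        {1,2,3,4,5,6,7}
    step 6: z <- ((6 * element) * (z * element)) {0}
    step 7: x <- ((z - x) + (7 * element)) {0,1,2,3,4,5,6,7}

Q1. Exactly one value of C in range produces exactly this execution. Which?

Answer: C = 3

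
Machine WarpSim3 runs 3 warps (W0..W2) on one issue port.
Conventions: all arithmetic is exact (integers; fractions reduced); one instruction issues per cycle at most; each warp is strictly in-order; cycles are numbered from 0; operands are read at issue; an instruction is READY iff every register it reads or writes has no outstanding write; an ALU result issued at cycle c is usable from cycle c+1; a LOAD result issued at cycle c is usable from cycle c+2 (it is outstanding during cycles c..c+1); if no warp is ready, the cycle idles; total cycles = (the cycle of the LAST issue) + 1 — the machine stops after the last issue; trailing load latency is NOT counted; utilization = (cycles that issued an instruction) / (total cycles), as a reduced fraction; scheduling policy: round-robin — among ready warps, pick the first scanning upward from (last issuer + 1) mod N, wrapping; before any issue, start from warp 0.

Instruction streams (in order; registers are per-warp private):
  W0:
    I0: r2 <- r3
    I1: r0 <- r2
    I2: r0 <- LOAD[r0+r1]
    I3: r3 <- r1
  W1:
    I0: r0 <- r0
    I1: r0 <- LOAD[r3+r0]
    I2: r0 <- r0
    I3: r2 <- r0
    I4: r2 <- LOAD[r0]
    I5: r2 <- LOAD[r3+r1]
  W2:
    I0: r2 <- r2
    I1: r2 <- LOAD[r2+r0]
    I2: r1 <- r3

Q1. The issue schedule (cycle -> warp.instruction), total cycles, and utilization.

cycle 0: W0.I0
cycle 1: W1.I0
cycle 2: W2.I0
cycle 3: W0.I1
cycle 4: W1.I1
cycle 5: W2.I1
cycle 6: W0.I2
cycle 7: W1.I2
cycle 8: W2.I2
cycle 9: W0.I3
cycle 10: W1.I3
cycle 11: W1.I4
cycle 12: idle
cycle 13: W1.I5

Answer: 14 cycles, utilization 13/14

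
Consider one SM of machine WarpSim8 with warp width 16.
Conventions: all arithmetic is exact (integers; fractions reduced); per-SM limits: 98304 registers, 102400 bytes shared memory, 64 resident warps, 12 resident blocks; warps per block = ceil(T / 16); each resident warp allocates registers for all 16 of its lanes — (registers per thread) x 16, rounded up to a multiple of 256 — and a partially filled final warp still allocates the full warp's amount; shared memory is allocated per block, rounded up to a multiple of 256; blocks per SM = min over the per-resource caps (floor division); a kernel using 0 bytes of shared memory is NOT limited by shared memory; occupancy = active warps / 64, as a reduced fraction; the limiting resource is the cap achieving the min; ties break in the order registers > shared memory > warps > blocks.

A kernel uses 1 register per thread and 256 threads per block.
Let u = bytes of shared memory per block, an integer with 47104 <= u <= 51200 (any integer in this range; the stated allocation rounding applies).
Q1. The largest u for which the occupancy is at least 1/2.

Answer: u = 51200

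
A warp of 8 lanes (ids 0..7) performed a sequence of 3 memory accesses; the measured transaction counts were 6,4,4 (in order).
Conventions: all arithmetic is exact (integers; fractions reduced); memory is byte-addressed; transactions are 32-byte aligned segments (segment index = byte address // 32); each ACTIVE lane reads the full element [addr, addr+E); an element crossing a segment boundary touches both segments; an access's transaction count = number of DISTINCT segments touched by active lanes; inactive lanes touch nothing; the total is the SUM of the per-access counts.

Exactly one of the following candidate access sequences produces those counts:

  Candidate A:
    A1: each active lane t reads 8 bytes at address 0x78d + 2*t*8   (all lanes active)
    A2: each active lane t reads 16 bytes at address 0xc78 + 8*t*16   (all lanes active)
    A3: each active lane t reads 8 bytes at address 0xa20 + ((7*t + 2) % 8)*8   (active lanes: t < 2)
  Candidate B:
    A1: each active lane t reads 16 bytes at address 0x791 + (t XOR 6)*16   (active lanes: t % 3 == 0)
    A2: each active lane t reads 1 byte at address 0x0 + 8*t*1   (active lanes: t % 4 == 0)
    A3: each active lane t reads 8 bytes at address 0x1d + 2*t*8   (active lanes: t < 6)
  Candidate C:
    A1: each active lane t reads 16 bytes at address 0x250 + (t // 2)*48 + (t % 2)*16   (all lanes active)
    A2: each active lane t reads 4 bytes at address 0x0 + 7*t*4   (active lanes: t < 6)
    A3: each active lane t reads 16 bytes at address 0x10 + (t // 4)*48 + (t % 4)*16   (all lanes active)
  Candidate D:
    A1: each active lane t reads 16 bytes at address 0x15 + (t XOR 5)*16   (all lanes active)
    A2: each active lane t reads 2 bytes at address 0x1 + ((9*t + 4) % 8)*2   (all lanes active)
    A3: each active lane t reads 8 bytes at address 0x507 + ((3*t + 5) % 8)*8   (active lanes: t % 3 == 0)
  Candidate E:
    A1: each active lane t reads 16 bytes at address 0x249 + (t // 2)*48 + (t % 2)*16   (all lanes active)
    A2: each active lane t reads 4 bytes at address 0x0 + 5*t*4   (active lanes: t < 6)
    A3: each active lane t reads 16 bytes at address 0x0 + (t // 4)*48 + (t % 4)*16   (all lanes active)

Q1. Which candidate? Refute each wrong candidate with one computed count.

A: A1 gives 5 transactions, not 6
B: A1 gives 4 transactions, not 6
C: A2 gives 5 transactions, not 4
D: A1 gives 5 transactions, not 6
E: all counts match (6,4,4)

Answer: E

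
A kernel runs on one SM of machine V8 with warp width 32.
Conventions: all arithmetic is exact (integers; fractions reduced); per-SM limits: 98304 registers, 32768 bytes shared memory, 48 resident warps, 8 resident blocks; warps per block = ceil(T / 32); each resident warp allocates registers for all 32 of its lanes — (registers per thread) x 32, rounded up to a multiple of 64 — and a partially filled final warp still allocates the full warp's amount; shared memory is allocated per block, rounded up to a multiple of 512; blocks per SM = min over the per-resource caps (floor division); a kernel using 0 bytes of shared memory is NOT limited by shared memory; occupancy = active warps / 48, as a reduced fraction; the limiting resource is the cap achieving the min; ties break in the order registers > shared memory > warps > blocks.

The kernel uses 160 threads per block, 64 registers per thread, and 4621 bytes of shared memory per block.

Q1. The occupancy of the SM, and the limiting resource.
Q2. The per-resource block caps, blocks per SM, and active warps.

Answer: occupancy 5/8, limited by shared memory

registers: 9 blocks
shared memory: 6 blocks
warps: 9 blocks
blocks: 8 blocks

Answer: 6 blocks, 30 active warps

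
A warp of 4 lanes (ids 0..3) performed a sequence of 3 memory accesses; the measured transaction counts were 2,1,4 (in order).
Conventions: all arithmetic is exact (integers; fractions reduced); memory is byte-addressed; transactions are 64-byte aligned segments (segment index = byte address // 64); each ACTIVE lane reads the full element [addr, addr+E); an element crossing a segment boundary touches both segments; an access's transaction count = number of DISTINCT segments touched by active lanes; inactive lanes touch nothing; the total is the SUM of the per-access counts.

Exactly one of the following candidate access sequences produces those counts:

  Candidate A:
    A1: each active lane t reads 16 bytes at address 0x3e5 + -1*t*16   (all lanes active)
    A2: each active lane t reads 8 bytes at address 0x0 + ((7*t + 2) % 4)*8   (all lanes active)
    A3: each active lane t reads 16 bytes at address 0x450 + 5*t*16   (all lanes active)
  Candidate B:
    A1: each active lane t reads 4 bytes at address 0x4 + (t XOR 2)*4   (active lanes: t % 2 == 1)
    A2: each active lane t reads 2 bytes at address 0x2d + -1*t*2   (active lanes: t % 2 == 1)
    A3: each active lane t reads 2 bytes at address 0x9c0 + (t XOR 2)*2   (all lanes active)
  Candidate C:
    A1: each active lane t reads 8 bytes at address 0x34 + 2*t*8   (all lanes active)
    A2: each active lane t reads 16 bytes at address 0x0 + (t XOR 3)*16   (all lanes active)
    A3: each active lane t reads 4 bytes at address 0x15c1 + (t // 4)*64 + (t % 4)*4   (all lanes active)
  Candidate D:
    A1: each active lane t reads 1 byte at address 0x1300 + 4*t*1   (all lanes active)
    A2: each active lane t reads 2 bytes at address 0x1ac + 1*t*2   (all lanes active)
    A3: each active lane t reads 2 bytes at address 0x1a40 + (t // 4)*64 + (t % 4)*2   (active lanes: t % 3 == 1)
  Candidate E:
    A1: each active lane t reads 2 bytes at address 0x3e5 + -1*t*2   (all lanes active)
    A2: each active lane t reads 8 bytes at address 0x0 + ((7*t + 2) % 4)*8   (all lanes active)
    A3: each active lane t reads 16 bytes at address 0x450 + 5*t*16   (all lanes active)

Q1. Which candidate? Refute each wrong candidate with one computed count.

B: A1 gives 1 transaction, not 2
C: A3 gives 1 transaction, not 4
D: A1 gives 1 transaction, not 2
E: A1 gives 1 transaction, not 2
A: all counts match (2,1,4)

Answer: A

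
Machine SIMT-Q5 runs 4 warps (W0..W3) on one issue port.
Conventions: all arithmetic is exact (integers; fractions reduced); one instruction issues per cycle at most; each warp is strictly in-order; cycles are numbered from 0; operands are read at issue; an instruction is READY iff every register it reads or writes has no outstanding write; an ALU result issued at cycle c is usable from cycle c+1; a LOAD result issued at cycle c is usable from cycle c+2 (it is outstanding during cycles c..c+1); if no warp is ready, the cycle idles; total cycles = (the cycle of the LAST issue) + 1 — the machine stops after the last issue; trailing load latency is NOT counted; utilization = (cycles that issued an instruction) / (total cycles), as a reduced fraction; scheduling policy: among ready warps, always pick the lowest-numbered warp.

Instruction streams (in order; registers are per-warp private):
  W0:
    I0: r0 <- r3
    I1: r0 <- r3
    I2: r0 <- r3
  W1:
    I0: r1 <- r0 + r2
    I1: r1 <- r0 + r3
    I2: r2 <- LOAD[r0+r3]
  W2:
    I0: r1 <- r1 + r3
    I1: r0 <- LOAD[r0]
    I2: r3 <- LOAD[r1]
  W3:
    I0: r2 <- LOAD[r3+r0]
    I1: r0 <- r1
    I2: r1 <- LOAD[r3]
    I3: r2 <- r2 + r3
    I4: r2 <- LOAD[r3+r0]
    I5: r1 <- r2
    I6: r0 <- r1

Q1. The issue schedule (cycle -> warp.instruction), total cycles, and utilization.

cycle 0: W0.I0
cycle 1: W0.I1
cycle 2: W0.I2
cycle 3: W1.I0
cycle 4: W1.I1
cycle 5: W1.I2
cycle 6: W2.I0
cycle 7: W2.I1
cycle 8: W2.I2
cycle 9: W3.I0
cycle 10: W3.I1
cycle 11: W3.I2
cycle 12: W3.I3
cycle 13: W3.I4
cycle 14: idle
cycle 15: W3.I5
cycle 16: W3.I6

Answer: 17 cycles, utilization 16/17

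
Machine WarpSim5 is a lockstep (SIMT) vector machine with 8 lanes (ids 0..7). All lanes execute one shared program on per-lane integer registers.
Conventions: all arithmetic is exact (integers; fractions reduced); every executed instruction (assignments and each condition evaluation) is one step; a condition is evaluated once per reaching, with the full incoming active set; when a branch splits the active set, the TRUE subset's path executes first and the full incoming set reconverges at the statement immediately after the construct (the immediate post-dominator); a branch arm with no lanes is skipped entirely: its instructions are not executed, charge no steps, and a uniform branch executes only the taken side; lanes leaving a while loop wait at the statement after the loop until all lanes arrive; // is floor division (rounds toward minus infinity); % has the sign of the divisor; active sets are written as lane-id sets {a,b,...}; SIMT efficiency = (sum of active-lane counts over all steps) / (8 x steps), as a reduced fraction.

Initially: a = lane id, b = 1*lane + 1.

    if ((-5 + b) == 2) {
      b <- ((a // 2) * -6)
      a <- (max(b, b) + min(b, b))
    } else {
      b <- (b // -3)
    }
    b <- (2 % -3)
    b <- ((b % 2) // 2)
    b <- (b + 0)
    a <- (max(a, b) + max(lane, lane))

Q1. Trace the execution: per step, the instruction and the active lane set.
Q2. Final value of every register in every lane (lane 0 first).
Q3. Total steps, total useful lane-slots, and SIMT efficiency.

step 0: eval ((-5 + b) == 2)         {0,1,2,3,4,5,6,7}
step 1: b <- ((a // 2) * -6)         {6}
step 2: a <- (max(b, b) + min(b, b)) {6}
step 3: b <- (b // -3)               {0,1,2,3,4,5,7}
step 4: b <- (2 % -3)                {0,1,2,3,4,5,6,7}
step 5: b <- ((b % 2) // 2)          {0,1,2,3,4,5,6,7}
step 6: b <- (b + 0)                 {0,1,2,3,4,5,6,7}
step 7: a <- (max(a, b) + max(lane, lane)) {0,1,2,3,4,5,6,7}

Answer: 8 steps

a: 0,2,4,6,8,10,6,14
b: 0,0,0,0,0,0,0,0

steps = 8; useful = 49; efficiency = 49/64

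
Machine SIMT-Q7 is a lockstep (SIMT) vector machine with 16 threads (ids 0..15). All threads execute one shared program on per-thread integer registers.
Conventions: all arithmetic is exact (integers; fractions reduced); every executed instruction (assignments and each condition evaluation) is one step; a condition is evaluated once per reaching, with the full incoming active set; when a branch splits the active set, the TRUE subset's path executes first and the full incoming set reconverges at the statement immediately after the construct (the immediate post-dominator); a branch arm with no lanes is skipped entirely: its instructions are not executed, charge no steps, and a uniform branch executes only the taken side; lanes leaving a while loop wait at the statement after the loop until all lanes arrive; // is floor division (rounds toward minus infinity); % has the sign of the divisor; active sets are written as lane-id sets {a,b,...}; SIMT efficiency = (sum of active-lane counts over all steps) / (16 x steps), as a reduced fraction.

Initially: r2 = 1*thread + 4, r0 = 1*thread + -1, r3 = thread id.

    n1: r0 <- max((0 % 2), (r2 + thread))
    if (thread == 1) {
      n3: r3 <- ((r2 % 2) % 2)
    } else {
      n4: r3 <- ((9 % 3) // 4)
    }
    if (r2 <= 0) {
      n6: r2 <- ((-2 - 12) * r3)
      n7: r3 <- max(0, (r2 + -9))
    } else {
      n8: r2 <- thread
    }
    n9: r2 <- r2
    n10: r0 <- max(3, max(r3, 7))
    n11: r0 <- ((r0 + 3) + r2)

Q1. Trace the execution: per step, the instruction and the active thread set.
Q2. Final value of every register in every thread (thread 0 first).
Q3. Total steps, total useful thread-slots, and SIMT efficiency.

step 0: r0 <- max((0 % 2), (r2 + thread)) {0,1,2,3,4,5,6,7,8,9,10,11,12,13,14,15}
step 1: eval (thread == 1)           {0,1,2,3,4,5,6,7,8,9,10,11,12,13,14,15}
step 2: r3 <- ((r2 % 2) % 2)         {1}
step 3: r3 <- ((9 % 3) // 4)         {0,2,3,4,5,6,7,8,9,10,11,12,13,14,15}
step 4: eval (r2 <= 0)               {0,1,2,3,4,5,6,7,8,9,10,11,12,13,14,15}
step 5: r2 <- thread                 {0,1,2,3,4,5,6,7,8,9,10,11,12,13,14,15}
step 6: r2 <- r2                     {0,1,2,3,4,5,6,7,8,9,10,11,12,13,14,15}
step 7: r0 <- max(3, max(r3, 7))     {0,1,2,3,4,5,6,7,8,9,10,11,12,13,14,15}
step 8: r0 <- ((r0 + 3) + r2)        {0,1,2,3,4,5,6,7,8,9,10,11,12,13,14,15}

Answer: 9 steps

r2: 0,1,2,3,4,5,6,7,8,9,10,11,12,13,14,15
r0: 10,11,12,13,14,15,16,17,18,19,20,21,22,23,24,25
r3: 0,1,0,0,0,0,0,0,0,0,0,0,0,0,0,0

steps = 9; useful = 128; efficiency = 128/144 = 8/9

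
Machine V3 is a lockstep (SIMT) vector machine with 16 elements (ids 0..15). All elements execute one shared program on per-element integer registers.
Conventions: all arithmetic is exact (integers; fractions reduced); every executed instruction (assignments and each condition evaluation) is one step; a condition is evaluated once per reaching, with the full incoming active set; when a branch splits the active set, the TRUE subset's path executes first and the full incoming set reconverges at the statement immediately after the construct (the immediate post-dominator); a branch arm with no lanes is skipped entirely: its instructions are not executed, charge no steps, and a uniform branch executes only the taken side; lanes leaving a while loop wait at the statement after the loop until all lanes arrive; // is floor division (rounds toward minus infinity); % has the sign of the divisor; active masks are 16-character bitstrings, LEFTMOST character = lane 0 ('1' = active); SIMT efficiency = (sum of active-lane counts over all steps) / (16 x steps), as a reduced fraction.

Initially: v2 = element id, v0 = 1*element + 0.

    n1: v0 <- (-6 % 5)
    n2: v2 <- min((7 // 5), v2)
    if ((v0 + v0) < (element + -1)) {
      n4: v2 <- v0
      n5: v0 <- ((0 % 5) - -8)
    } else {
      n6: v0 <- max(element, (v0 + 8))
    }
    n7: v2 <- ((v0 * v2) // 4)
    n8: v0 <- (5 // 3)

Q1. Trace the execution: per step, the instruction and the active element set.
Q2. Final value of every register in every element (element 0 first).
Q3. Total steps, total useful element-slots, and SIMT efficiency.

step 0: v0 <- (-6 % 5)               1111111111111111
step 1: v2 <- min((7 // 5), v2)      1111111111111111
step 2: eval ((v0 + v0) < (element + -1)) 1111111111111111
step 3: v2 <- v0                     0000000000111111
step 4: v0 <- ((0 % 5) - -8)         0000000000111111
step 5: v0 <- max(element, (v0 + 8)) 1111111111000000
step 6: v2 <- ((v0 * v2) // 4)       1111111111111111
step 7: v0 <- (5 // 3)               1111111111111111

Answer: 8 steps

v2: 0,3,3,3,3,3,3,3,3,3,8,8,8,8,8,8
v0: 1,1,1,1,1,1,1,1,1,1,1,1,1,1,1,1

steps = 8; useful = 102; efficiency = 102/128 = 51/64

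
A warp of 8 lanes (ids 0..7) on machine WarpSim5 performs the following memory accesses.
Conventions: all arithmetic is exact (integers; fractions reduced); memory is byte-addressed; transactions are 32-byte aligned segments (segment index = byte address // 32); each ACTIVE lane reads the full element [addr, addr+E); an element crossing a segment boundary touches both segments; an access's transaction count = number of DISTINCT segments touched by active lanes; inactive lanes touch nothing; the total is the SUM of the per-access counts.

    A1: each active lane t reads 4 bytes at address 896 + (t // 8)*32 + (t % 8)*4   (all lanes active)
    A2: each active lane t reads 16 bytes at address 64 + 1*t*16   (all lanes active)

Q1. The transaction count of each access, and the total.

A1: 1 transaction
A2: 4 transactions

Answer: 1,4; total 5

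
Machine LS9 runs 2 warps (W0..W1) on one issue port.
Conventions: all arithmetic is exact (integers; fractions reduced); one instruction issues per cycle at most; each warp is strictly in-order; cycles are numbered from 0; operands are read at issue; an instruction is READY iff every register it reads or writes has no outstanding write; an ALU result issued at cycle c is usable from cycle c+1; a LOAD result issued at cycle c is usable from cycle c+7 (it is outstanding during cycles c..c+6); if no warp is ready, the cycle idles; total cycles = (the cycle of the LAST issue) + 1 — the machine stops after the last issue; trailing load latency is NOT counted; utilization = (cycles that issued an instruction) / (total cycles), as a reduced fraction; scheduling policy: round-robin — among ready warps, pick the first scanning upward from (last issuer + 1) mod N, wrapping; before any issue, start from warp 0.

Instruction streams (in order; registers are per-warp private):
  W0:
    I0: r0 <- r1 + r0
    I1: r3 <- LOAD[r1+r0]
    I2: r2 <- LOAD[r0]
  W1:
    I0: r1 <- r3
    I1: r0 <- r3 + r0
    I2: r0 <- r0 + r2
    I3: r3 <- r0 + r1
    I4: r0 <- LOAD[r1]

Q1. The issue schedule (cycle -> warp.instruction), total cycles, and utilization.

cycle 0: W0.I0
cycle 1: W1.I0
cycle 2: W0.I1
cycle 3: W1.I1
cycle 4: W0.I2
cycle 5: W1.I2
cycle 6: W1.I3
cycle 7: W1.I4

Answer: 8 cycles, utilization 1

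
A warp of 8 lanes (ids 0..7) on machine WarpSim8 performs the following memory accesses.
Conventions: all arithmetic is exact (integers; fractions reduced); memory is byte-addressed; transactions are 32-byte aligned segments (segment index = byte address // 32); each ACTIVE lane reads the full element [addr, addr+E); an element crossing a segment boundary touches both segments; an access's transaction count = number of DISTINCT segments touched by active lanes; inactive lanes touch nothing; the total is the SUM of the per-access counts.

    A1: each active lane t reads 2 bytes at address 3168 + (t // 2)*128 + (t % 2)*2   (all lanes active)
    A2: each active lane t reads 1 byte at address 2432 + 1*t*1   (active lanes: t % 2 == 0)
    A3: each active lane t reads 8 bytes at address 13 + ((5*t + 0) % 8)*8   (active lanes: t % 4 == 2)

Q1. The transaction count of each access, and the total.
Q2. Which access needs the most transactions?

A1: 4 transactions
A2: 1 transaction
A3: 3 transactions

Answer: 4,1,3; total 8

Answer: A1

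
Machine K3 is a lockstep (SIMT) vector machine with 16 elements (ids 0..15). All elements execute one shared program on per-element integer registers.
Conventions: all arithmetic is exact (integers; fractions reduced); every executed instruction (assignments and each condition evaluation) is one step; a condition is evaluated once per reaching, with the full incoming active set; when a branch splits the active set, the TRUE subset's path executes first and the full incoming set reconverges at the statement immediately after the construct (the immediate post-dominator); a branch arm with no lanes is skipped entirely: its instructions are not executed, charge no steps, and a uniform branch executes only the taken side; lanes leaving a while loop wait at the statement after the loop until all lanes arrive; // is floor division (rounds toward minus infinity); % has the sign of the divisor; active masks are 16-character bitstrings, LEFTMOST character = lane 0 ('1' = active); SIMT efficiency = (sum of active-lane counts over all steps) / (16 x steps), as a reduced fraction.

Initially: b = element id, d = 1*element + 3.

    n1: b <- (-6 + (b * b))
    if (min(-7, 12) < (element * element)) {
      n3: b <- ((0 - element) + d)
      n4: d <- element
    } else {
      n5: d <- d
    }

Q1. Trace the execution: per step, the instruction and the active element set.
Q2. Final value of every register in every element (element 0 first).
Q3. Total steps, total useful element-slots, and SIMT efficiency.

step 0: b <- (-6 + (b * b))          1111111111111111
step 1: eval (min(-7, 12) < (element * element)) 1111111111111111
step 2: b <- ((0 - element) + d)     1111111111111111
step 3: d <- element                 1111111111111111

Answer: 4 steps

b: 3,3,3,3,3,3,3,3,3,3,3,3,3,3,3,3
d: 0,1,2,3,4,5,6,7,8,9,10,11,12,13,14,15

steps = 4; useful = 64; efficiency = 64/64 = 1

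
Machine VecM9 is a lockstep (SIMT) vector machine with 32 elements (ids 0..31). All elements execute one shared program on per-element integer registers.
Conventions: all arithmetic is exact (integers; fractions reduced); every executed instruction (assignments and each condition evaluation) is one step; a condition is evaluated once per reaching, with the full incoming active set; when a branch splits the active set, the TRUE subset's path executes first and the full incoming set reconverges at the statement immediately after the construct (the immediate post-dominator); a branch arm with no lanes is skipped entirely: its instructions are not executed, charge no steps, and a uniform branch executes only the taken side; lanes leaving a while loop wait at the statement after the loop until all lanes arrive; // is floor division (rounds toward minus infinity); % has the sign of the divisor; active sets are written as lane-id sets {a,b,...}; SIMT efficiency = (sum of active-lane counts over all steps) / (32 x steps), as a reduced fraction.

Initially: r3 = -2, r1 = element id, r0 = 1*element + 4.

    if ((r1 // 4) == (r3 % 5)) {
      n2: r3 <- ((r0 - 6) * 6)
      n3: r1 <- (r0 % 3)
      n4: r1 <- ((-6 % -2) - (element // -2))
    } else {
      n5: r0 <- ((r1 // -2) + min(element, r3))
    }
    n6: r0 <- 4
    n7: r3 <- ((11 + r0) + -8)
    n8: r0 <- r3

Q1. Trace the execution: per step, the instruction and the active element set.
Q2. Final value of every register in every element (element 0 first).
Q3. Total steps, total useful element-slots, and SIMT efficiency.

step 0: eval ((r1 // 4) == (r3 % 5)) {0,1,2,3,4,5,6,7,8,9,10,11,12,13,14,15,16,17,18,19,20,21,22,23,24,25,26,27,28,29,30,31}
step 1: r3 <- ((r0 - 6) * 6)         {12,13,14,15}
step 2: r1 <- (r0 % 3)               {12,13,14,15}
step 3: r1 <- ((-6 % -2) - (element // -2)) {12,13,14,15}
step 4: r0 <- ((r1 // -2) + min(element, r3)) {0,1,2,3,4,5,6,7,8,9,10,11,16,17,18,19,20,21,22,23,24,25,26,27,28,29,30,31}
step 5: r0 <- 4                      {0,1,2,3,4,5,6,7,8,9,10,11,12,13,14,15,16,17,18,19,20,21,22,23,24,25,26,27,28,29,30,31}
step 6: r3 <- ((11 + r0) + -8)       {0,1,2,3,4,5,6,7,8,9,10,11,12,13,14,15,16,17,18,19,20,21,22,23,24,25,26,27,28,29,30,31}
step 7: r0 <- r3                     {0,1,2,3,4,5,6,7,8,9,10,11,12,13,14,15,16,17,18,19,20,21,22,23,24,25,26,27,28,29,30,31}

Answer: 8 steps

r3: 7,7,7,7,7,7,7,7,7,7,7,7,7,7,7,7,7,7,7,7,7,7,7,7,7,7,7,7,7,7,7,7
r1: 0,1,2,3,4,5,6,7,8,9,10,11,6,7,7,8,16,17,18,19,20,21,22,23,24,25,26,27,28,29,30,31
r0: 7,7,7,7,7,7,7,7,7,7,7,7,7,7,7,7,7,7,7,7,7,7,7,7,7,7,7,7,7,7,7,7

steps = 8; useful = 168; efficiency = 168/256 = 21/32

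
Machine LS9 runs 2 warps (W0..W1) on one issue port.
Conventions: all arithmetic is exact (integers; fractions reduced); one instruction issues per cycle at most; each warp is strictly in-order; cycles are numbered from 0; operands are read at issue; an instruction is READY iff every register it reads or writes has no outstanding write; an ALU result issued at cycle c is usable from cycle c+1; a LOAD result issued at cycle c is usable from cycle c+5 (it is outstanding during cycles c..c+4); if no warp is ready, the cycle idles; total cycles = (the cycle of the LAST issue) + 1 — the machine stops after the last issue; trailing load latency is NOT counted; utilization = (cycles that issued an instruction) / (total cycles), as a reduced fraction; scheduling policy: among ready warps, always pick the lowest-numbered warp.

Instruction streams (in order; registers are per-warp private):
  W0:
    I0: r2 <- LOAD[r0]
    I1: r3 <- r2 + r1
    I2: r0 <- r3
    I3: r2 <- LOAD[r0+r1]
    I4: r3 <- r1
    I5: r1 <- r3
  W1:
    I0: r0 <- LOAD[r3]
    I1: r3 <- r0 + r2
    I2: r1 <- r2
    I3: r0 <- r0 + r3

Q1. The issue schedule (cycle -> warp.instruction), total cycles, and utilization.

cycle 0: W0.I0
cycle 1: W1.I0
cycle 2: idle
cycle 3: idle
cycle 4: idle
cycle 5: W0.I1
cycle 6: W0.I2
cycle 7: W0.I3
cycle 8: W0.I4
cycle 9: W0.I5
cycle 10: W1.I1
cycle 11: W1.I2
cycle 12: W1.I3

Answer: 13 cycles, utilization 10/13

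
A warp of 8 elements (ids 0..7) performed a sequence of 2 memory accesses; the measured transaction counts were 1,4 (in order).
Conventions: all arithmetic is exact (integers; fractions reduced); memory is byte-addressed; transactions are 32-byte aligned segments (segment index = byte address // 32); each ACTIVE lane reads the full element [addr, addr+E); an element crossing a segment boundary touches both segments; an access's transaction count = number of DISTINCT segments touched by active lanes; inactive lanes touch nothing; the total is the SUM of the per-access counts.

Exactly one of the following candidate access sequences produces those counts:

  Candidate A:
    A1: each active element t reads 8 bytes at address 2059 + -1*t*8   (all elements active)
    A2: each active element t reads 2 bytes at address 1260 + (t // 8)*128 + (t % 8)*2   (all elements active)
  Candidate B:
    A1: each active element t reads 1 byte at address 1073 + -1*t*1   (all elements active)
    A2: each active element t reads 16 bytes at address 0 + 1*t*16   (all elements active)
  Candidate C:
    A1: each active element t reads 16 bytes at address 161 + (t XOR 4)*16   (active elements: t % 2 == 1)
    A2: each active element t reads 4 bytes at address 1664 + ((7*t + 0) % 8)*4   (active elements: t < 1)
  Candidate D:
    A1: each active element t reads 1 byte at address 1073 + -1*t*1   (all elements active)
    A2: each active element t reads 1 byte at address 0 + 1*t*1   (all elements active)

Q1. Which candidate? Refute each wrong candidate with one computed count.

A: A1 gives 3 transactions, not 1
C: A1 gives 5 transactions, not 1
D: A2 gives 1 transaction, not 4
B: all counts match (1,4)

Answer: B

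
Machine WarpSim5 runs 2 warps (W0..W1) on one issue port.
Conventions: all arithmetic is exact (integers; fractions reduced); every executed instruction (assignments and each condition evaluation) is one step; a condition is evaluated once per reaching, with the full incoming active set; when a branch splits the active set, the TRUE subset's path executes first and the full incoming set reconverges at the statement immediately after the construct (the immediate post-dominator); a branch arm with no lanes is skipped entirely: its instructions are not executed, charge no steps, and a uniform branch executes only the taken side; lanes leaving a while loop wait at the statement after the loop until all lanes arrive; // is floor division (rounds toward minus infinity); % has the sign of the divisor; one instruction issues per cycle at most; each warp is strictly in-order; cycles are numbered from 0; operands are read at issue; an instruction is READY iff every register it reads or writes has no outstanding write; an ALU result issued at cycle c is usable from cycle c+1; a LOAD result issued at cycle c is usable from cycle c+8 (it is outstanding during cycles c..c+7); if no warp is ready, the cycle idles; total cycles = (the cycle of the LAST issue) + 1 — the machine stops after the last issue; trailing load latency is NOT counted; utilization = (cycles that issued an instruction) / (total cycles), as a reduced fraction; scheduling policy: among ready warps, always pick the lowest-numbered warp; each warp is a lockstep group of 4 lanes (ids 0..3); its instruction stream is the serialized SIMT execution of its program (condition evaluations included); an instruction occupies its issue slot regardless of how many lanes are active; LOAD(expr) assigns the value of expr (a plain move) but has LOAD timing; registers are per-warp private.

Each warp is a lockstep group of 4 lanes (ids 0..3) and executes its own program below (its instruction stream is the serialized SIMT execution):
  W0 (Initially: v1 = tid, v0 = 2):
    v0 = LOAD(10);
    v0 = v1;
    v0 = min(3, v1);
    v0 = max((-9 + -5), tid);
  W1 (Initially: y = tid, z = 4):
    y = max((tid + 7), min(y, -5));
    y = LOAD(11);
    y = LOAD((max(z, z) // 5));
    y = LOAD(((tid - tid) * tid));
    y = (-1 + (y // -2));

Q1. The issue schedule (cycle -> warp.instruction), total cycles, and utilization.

cycle 0: W0.I0
cycle 1: W1.I0
cycle 2: W1.I1
cycle 3: idle
cycle 4: idle
cycle 5: idle
cycle 6: idle
cycle 7: idle
cycle 8: W0.I1
cycle 9: W0.I2
cycle 10: W0.I3
cycle 11: W1.I2
cycle 12: idle
cycle 13: idle
cycle 14: idle
cycle 15: idle
cycle 16: idle
cycle 17: idle
cycle 18: idle
cycle 19: W1.I3
cycle 20: idle
cycle 21: idle
cycle 22: idle
cycle 23: idle
cycle 24: idle
cycle 25: idle
cycle 26: idle
cycle 27: W1.I4

Answer: 28 cycles, utilization 9/28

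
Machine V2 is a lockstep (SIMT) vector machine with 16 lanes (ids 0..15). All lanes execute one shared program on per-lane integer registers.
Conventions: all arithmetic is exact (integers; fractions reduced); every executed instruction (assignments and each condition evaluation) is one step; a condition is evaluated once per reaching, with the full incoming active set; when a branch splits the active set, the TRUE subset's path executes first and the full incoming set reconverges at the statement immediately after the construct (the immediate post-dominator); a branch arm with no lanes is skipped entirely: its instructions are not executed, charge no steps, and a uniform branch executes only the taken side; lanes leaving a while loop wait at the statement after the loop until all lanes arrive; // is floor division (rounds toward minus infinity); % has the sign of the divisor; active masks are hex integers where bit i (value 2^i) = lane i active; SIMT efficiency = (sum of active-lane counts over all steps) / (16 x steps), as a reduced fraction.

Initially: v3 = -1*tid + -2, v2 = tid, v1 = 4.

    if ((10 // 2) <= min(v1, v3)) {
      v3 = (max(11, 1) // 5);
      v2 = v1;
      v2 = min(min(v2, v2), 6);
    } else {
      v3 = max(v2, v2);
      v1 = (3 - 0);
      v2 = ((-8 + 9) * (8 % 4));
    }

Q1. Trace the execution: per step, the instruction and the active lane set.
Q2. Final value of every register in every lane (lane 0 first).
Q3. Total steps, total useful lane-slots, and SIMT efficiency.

step 0: eval ((10 // 2) <= min(v1, v3)) 0xffff
step 1: v3 <- max(v2, v2)            0xffff
step 2: v1 <- (3 - 0)                0xffff
step 3: v2 <- ((-8 + 9) * (8 % 4))   0xffff

Answer: 4 steps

v3: 0,1,2,3,4,5,6,7,8,9,10,11,12,13,14,15
v2: 0,0,0,0,0,0,0,0,0,0,0,0,0,0,0,0
v1: 3,3,3,3,3,3,3,3,3,3,3,3,3,3,3,3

steps = 4; useful = 64; efficiency = 64/64 = 1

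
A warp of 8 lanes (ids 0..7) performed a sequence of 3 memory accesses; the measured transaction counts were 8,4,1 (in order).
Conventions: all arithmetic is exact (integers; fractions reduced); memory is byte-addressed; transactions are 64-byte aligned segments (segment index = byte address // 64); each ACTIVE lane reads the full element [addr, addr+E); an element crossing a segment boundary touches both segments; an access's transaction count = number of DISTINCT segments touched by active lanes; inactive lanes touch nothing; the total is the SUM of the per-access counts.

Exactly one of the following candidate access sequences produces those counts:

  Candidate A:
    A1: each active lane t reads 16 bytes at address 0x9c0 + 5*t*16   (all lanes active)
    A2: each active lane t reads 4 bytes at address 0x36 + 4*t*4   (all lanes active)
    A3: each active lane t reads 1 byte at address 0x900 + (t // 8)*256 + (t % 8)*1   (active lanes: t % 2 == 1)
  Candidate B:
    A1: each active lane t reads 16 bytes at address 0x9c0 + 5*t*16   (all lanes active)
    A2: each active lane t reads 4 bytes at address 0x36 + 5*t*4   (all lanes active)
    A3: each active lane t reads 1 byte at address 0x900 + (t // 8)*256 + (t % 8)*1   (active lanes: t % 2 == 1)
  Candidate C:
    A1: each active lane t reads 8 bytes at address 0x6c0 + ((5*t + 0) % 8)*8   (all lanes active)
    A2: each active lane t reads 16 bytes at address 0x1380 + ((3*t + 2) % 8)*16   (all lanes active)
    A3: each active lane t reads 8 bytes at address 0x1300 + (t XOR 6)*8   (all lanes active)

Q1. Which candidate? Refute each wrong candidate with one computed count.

A: A2 gives 3 transactions, not 4
C: A1 gives 1 transaction, not 8
B: all counts match (8,4,1)

Answer: B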